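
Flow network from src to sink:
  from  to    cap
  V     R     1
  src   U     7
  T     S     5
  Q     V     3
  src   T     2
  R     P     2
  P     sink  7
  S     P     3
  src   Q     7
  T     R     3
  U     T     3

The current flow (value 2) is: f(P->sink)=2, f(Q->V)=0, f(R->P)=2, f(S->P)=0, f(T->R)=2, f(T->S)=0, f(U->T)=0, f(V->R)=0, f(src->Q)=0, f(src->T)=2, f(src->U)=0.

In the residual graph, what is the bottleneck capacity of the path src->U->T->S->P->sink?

3

Residual capacities along the path: src->U: 7, U->T: 3, T->S: 5, S->P: 3, P->sink: 5.
Minimum is 3.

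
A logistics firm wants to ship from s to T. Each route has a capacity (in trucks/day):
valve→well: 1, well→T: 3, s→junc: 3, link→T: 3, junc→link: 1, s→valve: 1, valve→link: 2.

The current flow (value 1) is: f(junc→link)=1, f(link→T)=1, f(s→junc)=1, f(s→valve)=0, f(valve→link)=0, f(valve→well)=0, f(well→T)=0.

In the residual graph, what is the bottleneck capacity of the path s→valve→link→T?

Residual capacities along the path: s→valve: 1, valve→link: 2, link→T: 2.
Minimum is 1.

1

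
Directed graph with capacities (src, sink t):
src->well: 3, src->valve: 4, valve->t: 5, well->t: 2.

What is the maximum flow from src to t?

6

Augment src->valve->t: bottleneck 4. Total 4.
Augment src->well->t: bottleneck 2. Total 6.
No augmenting path remains in the residual graph.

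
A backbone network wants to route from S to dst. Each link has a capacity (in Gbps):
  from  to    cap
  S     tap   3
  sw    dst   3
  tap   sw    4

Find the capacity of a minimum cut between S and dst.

3

Max flow = 3 (via 1 augmenting path).
In the residual at optimum, the set reachable from S is {S}.
Cut edges: S->tap (cap 3). Sum = 3.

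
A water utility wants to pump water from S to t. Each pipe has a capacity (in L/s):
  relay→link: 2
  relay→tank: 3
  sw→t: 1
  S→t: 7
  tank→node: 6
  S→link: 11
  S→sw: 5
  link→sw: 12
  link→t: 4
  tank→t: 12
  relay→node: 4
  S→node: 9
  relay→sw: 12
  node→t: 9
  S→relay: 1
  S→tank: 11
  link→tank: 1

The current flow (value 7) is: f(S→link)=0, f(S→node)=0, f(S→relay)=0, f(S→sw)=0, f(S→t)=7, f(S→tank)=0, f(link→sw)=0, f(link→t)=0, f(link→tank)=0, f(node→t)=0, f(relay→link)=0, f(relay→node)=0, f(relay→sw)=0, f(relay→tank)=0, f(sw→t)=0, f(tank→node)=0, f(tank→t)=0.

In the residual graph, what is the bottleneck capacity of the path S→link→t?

Residual capacities along the path: S→link: 11, link→t: 4.
Minimum is 4.

4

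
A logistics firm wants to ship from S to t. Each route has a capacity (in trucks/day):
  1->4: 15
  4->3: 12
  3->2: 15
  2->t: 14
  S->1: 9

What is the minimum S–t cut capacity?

Max flow = 9 (via 1 augmenting path).
In the residual at optimum, the set reachable from S is {S}.
Cut edges: S->1 (cap 9). Sum = 9.

9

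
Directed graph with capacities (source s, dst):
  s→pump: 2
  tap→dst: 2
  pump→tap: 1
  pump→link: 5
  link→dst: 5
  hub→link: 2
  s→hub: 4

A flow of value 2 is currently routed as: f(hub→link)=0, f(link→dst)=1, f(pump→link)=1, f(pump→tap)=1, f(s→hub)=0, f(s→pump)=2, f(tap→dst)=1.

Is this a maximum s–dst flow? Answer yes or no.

Residual path s→hub→link→dst has bottleneck 2 > 0.
Pushing 2 along it raises the flow to 4, so the given flow is not maximum.

No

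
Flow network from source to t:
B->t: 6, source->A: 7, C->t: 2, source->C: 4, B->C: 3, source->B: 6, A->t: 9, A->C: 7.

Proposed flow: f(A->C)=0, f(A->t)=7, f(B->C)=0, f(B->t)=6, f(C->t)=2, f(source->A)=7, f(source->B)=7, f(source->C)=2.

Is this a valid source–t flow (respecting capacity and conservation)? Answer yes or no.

No

Capacity violated on source->B: flow 7 > capacity 6.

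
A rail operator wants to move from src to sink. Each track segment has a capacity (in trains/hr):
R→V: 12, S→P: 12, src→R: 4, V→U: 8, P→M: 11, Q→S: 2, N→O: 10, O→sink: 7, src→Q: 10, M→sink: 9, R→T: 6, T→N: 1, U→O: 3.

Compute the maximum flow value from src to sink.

Augment src→R→V→U→O→sink: bottleneck 3. Total 3.
Augment src→R→T→N→O→sink: bottleneck 1. Total 4.
Augment src→Q→S→P→M→sink: bottleneck 2. Total 6.
No augmenting path remains in the residual graph.

6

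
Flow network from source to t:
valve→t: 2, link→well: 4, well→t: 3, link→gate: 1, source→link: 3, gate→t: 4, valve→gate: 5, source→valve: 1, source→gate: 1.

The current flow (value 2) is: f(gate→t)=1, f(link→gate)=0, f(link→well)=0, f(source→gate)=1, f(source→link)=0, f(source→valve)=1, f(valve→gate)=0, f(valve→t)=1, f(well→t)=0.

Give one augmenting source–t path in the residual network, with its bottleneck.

source→link→well→t, bottleneck 3

Residual along source→link→well→t: source→link: 3, link→well: 4, well→t: 3.
Bottleneck = min = 3.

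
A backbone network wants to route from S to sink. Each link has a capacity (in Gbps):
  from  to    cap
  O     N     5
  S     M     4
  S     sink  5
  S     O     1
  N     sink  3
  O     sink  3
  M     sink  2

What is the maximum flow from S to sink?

Augment S→sink: bottleneck 5. Total 5.
Augment S→O→sink: bottleneck 1. Total 6.
Augment S→M→sink: bottleneck 2. Total 8.
No augmenting path remains in the residual graph.

8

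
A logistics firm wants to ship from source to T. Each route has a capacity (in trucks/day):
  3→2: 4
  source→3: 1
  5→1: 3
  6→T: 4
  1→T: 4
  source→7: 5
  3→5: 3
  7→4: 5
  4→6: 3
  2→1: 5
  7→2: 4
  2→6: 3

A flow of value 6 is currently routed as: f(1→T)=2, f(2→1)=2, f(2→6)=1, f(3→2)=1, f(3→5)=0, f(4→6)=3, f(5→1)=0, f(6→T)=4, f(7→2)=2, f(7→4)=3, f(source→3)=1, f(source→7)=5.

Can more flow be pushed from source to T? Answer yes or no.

No

Residual reachable from source: {source}; T is not reachable.
Saturated cut: source→7, source→3 with total capacity 6 = current flow value. Flow is maximum.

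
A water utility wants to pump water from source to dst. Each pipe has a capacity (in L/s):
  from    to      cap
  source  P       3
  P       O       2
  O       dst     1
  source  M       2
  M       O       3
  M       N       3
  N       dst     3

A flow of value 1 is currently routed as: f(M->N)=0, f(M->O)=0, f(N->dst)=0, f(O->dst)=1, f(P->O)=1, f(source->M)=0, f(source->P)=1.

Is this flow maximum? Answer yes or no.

Residual path source->M->N->dst has bottleneck 2 > 0.
Pushing 2 along it raises the flow to 3, so the given flow is not maximum.

No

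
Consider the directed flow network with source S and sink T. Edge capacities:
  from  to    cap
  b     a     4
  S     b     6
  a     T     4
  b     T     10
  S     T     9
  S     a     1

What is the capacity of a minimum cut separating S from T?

16

Max flow = 16 (via 3 augmenting paths).
In the residual at optimum, the set reachable from S is {S}.
Cut edges: S→b (cap 6), S→a (cap 1), S→T (cap 9). Sum = 16.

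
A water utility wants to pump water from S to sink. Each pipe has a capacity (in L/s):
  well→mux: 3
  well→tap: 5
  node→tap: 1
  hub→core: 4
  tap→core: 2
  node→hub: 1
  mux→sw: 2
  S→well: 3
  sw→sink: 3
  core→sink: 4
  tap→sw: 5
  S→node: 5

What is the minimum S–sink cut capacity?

Max flow = 5 (via 4 augmenting paths).
In the residual at optimum, the set reachable from S is {S, node}.
Cut edges: S→well (cap 3), node→hub (cap 1), node→tap (cap 1). Sum = 5.

5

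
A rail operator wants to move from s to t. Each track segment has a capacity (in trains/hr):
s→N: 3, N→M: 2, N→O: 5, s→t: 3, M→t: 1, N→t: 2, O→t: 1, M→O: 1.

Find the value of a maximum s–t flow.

6

Augment s→t: bottleneck 3. Total 3.
Augment s→N→t: bottleneck 2. Total 5.
Augment s→N→M→t: bottleneck 1. Total 6.
No augmenting path remains in the residual graph.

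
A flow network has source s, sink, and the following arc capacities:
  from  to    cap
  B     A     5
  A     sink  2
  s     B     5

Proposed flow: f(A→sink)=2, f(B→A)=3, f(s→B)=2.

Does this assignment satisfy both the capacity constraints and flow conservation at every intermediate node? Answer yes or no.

Conservation fails at B: inflow 2 ≠ outflow 3.

No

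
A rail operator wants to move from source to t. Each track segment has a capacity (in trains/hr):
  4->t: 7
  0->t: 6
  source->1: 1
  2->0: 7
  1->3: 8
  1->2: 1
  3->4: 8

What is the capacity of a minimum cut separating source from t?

1

Max flow = 1 (via 1 augmenting path).
In the residual at optimum, the set reachable from source is {source}.
Cut edges: source->1 (cap 1). Sum = 1.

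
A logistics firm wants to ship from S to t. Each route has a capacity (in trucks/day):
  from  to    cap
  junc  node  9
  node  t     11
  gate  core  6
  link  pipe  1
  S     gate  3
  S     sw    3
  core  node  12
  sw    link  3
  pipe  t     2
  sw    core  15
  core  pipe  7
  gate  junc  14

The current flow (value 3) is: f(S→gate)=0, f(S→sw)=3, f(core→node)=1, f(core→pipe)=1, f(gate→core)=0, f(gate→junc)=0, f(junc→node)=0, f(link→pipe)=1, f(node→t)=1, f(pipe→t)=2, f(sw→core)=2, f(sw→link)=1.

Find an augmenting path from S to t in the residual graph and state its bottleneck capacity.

S→gate→core→node→t, bottleneck 3

Residual along S→gate→core→node→t: S→gate: 3, gate→core: 6, core→node: 11, node→t: 10.
Bottleneck = min = 3.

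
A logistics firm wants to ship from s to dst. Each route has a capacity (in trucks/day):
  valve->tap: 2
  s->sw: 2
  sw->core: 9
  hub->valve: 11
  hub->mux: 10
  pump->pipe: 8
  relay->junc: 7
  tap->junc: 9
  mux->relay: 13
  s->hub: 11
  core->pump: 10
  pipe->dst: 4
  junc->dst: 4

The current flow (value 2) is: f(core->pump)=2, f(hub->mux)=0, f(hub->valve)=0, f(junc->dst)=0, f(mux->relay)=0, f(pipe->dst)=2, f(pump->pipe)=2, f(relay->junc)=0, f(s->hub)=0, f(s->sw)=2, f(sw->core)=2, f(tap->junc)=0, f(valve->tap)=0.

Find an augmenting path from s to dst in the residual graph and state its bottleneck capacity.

Residual along s->hub->mux->relay->junc->dst: s->hub: 11, hub->mux: 10, mux->relay: 13, relay->junc: 7, junc->dst: 4.
Bottleneck = min = 4.

s->hub->mux->relay->junc->dst, bottleneck 4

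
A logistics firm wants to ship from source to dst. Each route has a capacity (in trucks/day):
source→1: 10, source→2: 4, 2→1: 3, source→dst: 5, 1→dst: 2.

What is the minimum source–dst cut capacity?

Max flow = 7 (via 2 augmenting paths).
In the residual at optimum, the set reachable from source is {1, 2, source}.
Cut edges: source→dst (cap 5), 1→dst (cap 2). Sum = 7.

7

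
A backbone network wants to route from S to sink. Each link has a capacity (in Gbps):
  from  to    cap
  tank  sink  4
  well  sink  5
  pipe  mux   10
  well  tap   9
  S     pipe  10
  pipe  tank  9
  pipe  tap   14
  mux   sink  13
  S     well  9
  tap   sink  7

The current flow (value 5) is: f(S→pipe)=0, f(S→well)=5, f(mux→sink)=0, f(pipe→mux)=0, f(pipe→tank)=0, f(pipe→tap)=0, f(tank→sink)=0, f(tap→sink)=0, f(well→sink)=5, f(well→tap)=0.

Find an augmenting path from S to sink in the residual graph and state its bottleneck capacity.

S→well→tap→sink, bottleneck 4

Residual along S→well→tap→sink: S→well: 4, well→tap: 9, tap→sink: 7.
Bottleneck = min = 4.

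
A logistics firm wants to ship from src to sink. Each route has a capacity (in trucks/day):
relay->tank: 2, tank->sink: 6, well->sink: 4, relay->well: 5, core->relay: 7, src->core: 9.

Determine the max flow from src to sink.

Augment src->core->relay->well->sink: bottleneck 4. Total 4.
Augment src->core->relay->tank->sink: bottleneck 2. Total 6.
No augmenting path remains in the residual graph.

6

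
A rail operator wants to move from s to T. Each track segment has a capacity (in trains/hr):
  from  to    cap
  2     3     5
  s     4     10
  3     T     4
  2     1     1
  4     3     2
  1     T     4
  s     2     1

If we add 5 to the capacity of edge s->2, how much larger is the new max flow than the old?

2

Original max flow = 3.
After raising cap(s->2), augmenting paths through that edge carry 2 more units.
New max flow = 5. Increase = 2.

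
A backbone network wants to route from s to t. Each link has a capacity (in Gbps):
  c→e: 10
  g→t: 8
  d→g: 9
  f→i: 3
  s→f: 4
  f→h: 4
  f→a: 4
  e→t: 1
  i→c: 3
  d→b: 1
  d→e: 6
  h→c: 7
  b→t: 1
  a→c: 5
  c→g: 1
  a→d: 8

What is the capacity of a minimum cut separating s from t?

Max flow = 4 (via 4 augmenting paths).
In the residual at optimum, the set reachable from s is {s}.
Cut edges: s→f (cap 4). Sum = 4.

4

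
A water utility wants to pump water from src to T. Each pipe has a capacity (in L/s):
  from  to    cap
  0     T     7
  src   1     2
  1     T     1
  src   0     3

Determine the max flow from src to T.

4

Augment src→1→T: bottleneck 1. Total 1.
Augment src→0→T: bottleneck 3. Total 4.
No augmenting path remains in the residual graph.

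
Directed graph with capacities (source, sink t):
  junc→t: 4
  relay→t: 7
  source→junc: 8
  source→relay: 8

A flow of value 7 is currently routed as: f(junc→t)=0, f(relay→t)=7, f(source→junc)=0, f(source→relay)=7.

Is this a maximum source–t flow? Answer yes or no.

Residual path source→junc→t has bottleneck 4 > 0.
Pushing 4 along it raises the flow to 11, so the given flow is not maximum.

No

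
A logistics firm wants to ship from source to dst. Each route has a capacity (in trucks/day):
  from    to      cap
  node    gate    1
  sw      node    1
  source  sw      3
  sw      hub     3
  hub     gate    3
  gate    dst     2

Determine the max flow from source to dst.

2

Augment source->sw->node->gate->dst: bottleneck 1. Total 1.
Augment source->sw->hub->gate->dst: bottleneck 1. Total 2.
No augmenting path remains in the residual graph.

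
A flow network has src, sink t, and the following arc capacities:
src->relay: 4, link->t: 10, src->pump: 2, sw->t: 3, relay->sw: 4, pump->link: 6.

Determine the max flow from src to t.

5

Augment src->pump->link->t: bottleneck 2. Total 2.
Augment src->relay->sw->t: bottleneck 3. Total 5.
No augmenting path remains in the residual graph.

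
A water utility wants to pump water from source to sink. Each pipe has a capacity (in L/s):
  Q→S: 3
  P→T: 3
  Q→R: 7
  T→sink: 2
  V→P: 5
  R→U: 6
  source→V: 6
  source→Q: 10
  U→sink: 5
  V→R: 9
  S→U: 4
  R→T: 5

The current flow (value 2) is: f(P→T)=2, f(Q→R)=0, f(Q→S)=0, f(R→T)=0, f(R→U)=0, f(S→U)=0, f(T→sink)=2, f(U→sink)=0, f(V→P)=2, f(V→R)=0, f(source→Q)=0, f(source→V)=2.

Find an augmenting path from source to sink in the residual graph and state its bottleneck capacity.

source→V→R→U→sink, bottleneck 4

Residual along source→V→R→U→sink: source→V: 4, V→R: 9, R→U: 6, U→sink: 5.
Bottleneck = min = 4.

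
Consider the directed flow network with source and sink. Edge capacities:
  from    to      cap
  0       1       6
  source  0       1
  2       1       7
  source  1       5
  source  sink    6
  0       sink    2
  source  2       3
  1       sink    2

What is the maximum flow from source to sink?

9

Augment source→sink: bottleneck 6. Total 6.
Augment source→0→sink: bottleneck 1. Total 7.
Augment source→1→sink: bottleneck 2. Total 9.
No augmenting path remains in the residual graph.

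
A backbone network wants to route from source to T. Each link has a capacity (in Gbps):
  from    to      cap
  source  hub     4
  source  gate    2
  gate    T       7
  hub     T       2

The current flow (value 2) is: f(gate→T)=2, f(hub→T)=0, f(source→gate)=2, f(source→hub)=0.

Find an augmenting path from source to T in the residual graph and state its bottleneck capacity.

Residual along source→hub→T: source→hub: 4, hub→T: 2.
Bottleneck = min = 2.

source→hub→T, bottleneck 2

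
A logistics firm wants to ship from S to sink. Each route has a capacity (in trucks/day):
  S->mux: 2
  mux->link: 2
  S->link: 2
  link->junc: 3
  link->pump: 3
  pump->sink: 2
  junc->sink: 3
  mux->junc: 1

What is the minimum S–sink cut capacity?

4

Max flow = 4 (via 3 augmenting paths).
In the residual at optimum, the set reachable from S is {S}.
Cut edges: S->mux (cap 2), S->link (cap 2). Sum = 4.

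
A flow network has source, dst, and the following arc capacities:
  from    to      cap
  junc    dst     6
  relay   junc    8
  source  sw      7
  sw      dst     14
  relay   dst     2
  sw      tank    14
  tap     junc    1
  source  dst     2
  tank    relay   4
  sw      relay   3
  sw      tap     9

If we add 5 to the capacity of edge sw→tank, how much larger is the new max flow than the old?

Original max flow = 9.
Edge sw→tank does not cross the min cut (source side {source}), so extra capacity there cannot help.
New max flow = 9. Increase = 0.

0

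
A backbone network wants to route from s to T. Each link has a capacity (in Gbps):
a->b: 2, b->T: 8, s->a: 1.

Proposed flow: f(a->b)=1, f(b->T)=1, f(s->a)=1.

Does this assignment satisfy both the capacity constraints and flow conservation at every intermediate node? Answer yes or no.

Yes

Every edge has 0 ≤ f(e) ≤ cap(e).
At each intermediate node, inflow equals outflow.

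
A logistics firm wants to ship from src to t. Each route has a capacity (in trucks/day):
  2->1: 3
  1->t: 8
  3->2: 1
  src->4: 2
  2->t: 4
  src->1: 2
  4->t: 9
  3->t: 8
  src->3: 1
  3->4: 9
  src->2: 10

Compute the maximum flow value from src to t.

12

Augment src->3->t: bottleneck 1. Total 1.
Augment src->2->t: bottleneck 4. Total 5.
Augment src->4->t: bottleneck 2. Total 7.
Augment src->1->t: bottleneck 2. Total 9.
Augment src->2->1->t: bottleneck 3. Total 12.
No augmenting path remains in the residual graph.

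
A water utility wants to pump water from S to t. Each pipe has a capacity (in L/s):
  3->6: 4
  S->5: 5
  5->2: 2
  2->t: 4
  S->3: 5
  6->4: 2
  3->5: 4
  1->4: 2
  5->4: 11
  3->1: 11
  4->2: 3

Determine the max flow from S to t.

Augment S->5->2->t: bottleneck 2. Total 2.
Augment S->5->4->2->t: bottleneck 2. Total 4.
No augmenting path remains in the residual graph.

4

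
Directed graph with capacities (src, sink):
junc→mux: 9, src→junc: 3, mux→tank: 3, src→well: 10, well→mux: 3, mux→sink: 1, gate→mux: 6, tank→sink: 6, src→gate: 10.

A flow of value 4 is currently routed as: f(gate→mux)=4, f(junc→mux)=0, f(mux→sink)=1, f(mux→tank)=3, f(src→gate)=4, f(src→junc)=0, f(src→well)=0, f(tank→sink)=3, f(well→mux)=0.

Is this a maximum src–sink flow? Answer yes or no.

Yes

Residual reachable from src: {gate, junc, mux, src, well}; sink is not reachable.
Saturated cut: mux→tank, mux→sink with total capacity 4 = current flow value. Flow is maximum.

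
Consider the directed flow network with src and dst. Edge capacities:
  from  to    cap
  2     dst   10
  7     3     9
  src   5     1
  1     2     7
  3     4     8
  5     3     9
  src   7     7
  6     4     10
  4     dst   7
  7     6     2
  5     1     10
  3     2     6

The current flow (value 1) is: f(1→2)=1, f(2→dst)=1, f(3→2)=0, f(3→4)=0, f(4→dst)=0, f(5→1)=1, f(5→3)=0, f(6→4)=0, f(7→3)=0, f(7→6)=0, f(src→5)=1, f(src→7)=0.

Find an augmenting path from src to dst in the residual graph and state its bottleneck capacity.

Residual along src→7→3→2→dst: src→7: 7, 7→3: 9, 3→2: 6, 2→dst: 9.
Bottleneck = min = 6.

src→7→3→2→dst, bottleneck 6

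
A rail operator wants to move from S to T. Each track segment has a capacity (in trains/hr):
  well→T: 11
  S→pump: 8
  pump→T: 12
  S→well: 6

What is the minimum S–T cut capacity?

14

Max flow = 14 (via 2 augmenting paths).
In the residual at optimum, the set reachable from S is {S}.
Cut edges: S→well (cap 6), S→pump (cap 8). Sum = 14.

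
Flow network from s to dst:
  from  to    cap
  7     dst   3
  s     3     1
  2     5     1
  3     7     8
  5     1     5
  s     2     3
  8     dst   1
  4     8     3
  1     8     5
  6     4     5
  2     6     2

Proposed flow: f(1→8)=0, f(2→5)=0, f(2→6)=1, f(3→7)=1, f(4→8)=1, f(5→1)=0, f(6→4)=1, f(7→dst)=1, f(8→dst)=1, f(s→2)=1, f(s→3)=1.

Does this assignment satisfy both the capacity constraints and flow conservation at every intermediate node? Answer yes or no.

Every edge has 0 ≤ f(e) ≤ cap(e).
At each intermediate node, inflow equals outflow.

Yes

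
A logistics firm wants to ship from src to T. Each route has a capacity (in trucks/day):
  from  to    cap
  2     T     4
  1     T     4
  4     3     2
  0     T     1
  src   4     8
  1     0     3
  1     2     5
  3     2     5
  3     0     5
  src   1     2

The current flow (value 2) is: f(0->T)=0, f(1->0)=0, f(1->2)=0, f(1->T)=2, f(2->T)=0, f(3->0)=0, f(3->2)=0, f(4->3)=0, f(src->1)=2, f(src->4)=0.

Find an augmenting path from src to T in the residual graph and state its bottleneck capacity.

Residual along src->4->3->2->T: src->4: 8, 4->3: 2, 3->2: 5, 2->T: 4.
Bottleneck = min = 2.

src->4->3->2->T, bottleneck 2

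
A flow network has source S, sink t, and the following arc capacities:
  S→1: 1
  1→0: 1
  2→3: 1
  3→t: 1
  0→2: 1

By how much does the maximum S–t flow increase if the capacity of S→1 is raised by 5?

0

Original max flow = 1.
Even with extra capacity on S→1, another cut of capacity 1 remains binding.
New max flow = 1. Increase = 0.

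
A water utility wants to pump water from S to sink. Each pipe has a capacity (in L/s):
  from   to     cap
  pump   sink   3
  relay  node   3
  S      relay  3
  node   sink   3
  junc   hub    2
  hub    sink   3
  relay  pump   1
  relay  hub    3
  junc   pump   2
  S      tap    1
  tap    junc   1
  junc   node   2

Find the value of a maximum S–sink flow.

4

Augment S->relay->hub->sink: bottleneck 3. Total 3.
Augment S->tap->junc->node->sink: bottleneck 1. Total 4.
No augmenting path remains in the residual graph.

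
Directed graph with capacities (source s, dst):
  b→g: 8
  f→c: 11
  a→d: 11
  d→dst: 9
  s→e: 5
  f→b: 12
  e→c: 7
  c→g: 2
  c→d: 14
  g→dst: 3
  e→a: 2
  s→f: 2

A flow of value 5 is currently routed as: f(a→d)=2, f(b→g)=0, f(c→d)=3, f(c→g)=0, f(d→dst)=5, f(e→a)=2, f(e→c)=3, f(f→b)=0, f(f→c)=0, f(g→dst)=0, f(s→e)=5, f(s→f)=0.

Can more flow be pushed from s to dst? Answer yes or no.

Residual path s→f→c→d→dst has bottleneck 2 > 0.
Pushing 2 along it raises the flow to 7, so the given flow is not maximum.

Yes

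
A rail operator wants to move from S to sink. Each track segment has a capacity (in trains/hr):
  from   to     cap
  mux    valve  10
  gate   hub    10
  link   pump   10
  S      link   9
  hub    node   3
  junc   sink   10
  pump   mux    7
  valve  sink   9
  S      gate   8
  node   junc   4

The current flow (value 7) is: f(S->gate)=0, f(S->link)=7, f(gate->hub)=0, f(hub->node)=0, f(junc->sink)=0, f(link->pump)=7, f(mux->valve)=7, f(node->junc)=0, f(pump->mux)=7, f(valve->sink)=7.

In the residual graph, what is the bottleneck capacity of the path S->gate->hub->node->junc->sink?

3

Residual capacities along the path: S->gate: 8, gate->hub: 10, hub->node: 3, node->junc: 4, junc->sink: 10.
Minimum is 3.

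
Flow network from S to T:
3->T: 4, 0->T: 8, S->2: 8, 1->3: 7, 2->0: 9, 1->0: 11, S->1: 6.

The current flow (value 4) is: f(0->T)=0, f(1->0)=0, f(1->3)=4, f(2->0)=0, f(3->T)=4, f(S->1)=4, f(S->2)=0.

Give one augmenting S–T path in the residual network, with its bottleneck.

S->1->0->T, bottleneck 2

Residual along S->1->0->T: S->1: 2, 1->0: 11, 0->T: 8.
Bottleneck = min = 2.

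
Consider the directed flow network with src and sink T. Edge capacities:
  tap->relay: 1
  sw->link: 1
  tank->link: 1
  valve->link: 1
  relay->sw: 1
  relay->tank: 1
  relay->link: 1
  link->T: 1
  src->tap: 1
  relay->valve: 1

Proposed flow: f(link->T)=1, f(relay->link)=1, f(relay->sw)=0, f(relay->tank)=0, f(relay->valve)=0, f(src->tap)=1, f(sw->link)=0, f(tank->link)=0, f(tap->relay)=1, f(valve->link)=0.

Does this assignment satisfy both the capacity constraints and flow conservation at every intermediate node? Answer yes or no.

Yes

Every edge has 0 ≤ f(e) ≤ cap(e).
At each intermediate node, inflow equals outflow.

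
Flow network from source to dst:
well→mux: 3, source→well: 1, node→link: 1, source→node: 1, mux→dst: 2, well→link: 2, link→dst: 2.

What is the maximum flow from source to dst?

Augment source→well→mux→dst: bottleneck 1. Total 1.
Augment source→node→link→dst: bottleneck 1. Total 2.
No augmenting path remains in the residual graph.

2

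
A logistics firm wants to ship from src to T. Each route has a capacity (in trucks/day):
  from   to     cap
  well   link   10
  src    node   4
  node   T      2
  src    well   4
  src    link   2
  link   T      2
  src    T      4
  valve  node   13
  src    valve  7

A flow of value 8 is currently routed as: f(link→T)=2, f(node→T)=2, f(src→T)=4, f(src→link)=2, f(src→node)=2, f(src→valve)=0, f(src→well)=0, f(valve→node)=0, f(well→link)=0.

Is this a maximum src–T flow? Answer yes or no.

Residual reachable from src: {link, node, src, valve, well}; T is not reachable.
Saturated cut: src→T, node→T, link→T with total capacity 8 = current flow value. Flow is maximum.

Yes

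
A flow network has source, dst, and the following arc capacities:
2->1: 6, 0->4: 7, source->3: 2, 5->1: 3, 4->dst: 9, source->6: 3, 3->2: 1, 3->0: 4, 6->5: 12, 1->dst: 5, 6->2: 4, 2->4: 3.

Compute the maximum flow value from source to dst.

5

Augment source->6->5->1->dst: bottleneck 3. Total 3.
Augment source->3->2->1->dst: bottleneck 1. Total 4.
Augment source->3->0->4->dst: bottleneck 1. Total 5.
No augmenting path remains in the residual graph.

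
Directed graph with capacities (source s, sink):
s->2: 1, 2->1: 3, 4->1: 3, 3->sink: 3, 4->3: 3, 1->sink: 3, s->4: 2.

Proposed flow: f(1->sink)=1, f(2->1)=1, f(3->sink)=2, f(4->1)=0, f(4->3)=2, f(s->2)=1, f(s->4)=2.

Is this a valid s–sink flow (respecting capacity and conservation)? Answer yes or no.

Yes

Every edge has 0 ≤ f(e) ≤ cap(e).
At each intermediate node, inflow equals outflow.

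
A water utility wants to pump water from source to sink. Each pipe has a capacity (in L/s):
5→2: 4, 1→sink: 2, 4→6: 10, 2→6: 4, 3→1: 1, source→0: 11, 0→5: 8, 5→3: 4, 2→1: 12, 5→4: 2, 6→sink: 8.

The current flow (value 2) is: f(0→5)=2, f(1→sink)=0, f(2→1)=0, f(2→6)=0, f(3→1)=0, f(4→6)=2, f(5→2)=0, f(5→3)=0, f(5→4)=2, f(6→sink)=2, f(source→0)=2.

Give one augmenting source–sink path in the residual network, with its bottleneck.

source→0→5→3→1→sink, bottleneck 1

Residual along source→0→5→3→1→sink: source→0: 9, 0→5: 6, 5→3: 4, 3→1: 1, 1→sink: 2.
Bottleneck = min = 1.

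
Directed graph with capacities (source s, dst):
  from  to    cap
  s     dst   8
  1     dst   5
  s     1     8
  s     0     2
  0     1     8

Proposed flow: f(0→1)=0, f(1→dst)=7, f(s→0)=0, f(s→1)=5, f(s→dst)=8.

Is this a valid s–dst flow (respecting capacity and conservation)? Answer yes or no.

No

Capacity violated on 1→dst: flow 7 > capacity 5.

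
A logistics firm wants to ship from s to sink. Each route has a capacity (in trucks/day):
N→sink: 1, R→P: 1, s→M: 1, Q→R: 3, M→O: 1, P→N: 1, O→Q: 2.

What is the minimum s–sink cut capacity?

1

Max flow = 1 (via 1 augmenting path).
In the residual at optimum, the set reachable from s is {s}.
Cut edges: s→M (cap 1). Sum = 1.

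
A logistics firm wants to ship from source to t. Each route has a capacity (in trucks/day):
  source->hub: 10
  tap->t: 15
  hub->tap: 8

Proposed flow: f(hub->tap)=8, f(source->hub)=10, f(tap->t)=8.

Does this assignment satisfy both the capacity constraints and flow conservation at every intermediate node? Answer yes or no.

No

Conservation fails at hub: inflow 10 ≠ outflow 8.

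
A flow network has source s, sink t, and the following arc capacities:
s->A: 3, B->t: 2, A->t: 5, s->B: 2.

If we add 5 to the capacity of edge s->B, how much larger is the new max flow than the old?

Original max flow = 5.
Even with extra capacity on s->B, another cut of capacity 5 remains binding.
New max flow = 5. Increase = 0.

0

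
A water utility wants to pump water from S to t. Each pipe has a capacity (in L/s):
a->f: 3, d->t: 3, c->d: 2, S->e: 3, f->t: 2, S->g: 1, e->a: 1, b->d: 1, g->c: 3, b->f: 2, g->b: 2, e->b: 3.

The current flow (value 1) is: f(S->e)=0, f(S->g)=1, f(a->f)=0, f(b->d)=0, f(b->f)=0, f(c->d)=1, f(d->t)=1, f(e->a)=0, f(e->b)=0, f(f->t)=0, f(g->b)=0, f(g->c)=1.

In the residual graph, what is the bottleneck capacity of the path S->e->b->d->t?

1

Residual capacities along the path: S->e: 3, e->b: 3, b->d: 1, d->t: 2.
Minimum is 1.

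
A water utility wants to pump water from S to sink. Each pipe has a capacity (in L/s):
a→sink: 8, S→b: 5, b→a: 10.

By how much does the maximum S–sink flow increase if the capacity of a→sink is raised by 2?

0

Original max flow = 5.
Edge a→sink does not cross the min cut (source side {S}), so extra capacity there cannot help.
New max flow = 5. Increase = 0.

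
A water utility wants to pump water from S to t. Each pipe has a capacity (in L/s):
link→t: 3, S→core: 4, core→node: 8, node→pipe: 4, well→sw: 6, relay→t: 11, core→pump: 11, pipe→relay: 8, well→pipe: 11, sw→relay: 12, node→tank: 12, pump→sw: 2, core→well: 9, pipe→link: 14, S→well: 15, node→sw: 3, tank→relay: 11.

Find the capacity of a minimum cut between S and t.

Max flow = 14 (via 3 augmenting paths).
In the residual at optimum, the set reachable from S is {S, core, link, node, pipe, pump, relay, sw, tank, well}.
Cut edges: relay→t (cap 11), link→t (cap 3). Sum = 14.

14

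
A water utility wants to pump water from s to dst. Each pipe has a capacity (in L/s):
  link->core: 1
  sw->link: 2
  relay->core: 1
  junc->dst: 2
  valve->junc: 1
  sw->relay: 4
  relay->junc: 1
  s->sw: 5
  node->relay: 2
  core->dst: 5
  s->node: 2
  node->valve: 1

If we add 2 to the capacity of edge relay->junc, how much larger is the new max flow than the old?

Original max flow = 4.
Even with extra capacity on relay->junc, another cut of capacity 4 remains binding.
New max flow = 4. Increase = 0.

0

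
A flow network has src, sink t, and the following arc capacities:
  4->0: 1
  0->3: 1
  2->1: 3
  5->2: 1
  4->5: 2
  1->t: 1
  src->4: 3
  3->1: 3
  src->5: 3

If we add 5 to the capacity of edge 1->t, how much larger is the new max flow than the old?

Original max flow = 1.
After raising cap(1->t), augmenting paths through that edge carry 1 more unit.
New max flow = 2. Increase = 1.

1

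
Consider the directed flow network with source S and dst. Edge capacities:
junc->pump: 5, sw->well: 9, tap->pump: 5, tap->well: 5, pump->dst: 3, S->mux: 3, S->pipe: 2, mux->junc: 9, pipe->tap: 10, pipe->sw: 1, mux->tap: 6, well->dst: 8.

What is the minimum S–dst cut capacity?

5

Max flow = 5 (via 3 augmenting paths).
In the residual at optimum, the set reachable from S is {S}.
Cut edges: S->pipe (cap 2), S->mux (cap 3). Sum = 5.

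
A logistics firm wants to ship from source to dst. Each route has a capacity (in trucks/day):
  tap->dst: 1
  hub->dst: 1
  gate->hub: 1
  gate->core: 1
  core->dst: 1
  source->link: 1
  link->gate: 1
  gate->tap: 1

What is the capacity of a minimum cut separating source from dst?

Max flow = 1 (via 1 augmenting path).
In the residual at optimum, the set reachable from source is {source}.
Cut edges: source->link (cap 1). Sum = 1.

1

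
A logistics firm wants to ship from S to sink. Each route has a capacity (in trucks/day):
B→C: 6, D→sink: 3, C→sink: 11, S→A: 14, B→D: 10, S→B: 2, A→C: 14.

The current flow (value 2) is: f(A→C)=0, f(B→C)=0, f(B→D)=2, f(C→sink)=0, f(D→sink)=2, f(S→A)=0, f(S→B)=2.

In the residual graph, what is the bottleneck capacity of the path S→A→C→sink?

11

Residual capacities along the path: S→A: 14, A→C: 14, C→sink: 11.
Minimum is 11.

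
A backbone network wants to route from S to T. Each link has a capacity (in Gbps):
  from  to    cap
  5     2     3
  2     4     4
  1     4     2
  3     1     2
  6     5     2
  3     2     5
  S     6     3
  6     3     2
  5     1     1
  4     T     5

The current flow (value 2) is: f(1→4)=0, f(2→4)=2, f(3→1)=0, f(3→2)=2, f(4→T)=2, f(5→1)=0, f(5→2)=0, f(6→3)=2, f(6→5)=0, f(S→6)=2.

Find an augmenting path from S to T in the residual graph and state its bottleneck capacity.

S→6→5→1→4→T, bottleneck 1

Residual along S→6→5→1→4→T: S→6: 1, 6→5: 2, 5→1: 1, 1→4: 2, 4→T: 3.
Bottleneck = min = 1.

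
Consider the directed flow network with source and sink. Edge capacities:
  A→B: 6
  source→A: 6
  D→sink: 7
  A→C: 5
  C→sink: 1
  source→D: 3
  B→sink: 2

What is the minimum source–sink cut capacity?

Max flow = 6 (via 3 augmenting paths).
In the residual at optimum, the set reachable from source is {A, B, C, source}.
Cut edges: source→D (cap 3), C→sink (cap 1), B→sink (cap 2). Sum = 6.

6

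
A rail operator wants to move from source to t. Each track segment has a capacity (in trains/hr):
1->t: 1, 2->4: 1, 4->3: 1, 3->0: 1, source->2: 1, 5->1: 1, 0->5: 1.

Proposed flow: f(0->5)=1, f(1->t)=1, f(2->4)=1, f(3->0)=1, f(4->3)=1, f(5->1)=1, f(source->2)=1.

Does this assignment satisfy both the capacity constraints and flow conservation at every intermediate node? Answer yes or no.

Every edge has 0 ≤ f(e) ≤ cap(e).
At each intermediate node, inflow equals outflow.

Yes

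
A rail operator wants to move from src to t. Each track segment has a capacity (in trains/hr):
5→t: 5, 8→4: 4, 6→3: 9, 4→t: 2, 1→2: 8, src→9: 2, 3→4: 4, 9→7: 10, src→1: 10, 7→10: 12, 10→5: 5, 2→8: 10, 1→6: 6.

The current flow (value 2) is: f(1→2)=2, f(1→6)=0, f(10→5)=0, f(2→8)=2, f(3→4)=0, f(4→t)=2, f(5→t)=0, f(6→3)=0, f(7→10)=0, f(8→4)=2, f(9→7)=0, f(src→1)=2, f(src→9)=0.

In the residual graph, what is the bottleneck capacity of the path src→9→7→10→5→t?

2

Residual capacities along the path: src→9: 2, 9→7: 10, 7→10: 12, 10→5: 5, 5→t: 5.
Minimum is 2.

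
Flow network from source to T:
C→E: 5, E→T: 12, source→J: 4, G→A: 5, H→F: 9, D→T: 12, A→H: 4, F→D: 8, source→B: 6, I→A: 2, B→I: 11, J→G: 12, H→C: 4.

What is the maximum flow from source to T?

4

Augment source→J→G→A→H→F→D→T: bottleneck 4. Total 4.
No augmenting path remains in the residual graph.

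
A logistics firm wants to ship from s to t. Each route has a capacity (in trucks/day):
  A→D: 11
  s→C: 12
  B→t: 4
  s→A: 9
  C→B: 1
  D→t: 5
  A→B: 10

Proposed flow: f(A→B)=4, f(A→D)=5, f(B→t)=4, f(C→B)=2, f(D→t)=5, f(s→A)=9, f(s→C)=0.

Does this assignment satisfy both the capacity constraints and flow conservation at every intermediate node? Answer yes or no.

Capacity violated on C→B: flow 2 > capacity 1.

No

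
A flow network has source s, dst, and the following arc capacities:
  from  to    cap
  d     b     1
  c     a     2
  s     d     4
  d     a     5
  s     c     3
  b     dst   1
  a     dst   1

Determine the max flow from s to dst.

Augment s→c→a→dst: bottleneck 1. Total 1.
Augment s→d→b→dst: bottleneck 1. Total 2.
No augmenting path remains in the residual graph.

2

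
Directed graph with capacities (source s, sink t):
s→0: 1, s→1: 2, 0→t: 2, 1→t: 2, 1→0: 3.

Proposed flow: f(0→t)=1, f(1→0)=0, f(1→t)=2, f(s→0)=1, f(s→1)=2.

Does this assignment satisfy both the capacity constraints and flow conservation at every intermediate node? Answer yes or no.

Yes

Every edge has 0 ≤ f(e) ≤ cap(e).
At each intermediate node, inflow equals outflow.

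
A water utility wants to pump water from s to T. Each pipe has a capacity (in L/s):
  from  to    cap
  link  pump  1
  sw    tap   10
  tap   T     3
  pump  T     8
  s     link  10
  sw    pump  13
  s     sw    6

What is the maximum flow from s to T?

7

Augment s→link→pump→T: bottleneck 1. Total 1.
Augment s→sw→pump→T: bottleneck 6. Total 7.
No augmenting path remains in the residual graph.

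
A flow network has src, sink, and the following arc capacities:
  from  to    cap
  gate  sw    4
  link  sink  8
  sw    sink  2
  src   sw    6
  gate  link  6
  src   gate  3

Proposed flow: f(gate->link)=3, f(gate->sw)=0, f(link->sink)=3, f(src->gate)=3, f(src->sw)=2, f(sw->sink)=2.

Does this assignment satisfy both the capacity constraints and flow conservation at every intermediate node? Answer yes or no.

Every edge has 0 ≤ f(e) ≤ cap(e).
At each intermediate node, inflow equals outflow.

Yes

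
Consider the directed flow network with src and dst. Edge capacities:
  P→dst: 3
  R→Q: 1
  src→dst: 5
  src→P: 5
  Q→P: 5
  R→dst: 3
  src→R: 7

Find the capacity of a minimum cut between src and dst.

Max flow = 11 (via 3 augmenting paths).
In the residual at optimum, the set reachable from src is {P, Q, R, src}.
Cut edges: src→dst (cap 5), R→dst (cap 3), P→dst (cap 3). Sum = 11.

11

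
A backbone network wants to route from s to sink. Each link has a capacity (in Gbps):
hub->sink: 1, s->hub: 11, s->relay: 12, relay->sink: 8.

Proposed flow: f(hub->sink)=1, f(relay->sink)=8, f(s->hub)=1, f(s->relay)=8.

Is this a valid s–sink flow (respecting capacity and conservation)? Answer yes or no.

Every edge has 0 ≤ f(e) ≤ cap(e).
At each intermediate node, inflow equals outflow.

Yes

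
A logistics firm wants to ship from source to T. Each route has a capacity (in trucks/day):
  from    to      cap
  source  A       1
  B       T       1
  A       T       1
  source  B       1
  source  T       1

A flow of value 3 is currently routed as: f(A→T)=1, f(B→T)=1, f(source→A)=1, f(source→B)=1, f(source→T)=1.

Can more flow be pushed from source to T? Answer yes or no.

Residual reachable from source: {source}; T is not reachable.
Saturated cut: source→A, source→B, source→T with total capacity 3 = current flow value. Flow is maximum.

No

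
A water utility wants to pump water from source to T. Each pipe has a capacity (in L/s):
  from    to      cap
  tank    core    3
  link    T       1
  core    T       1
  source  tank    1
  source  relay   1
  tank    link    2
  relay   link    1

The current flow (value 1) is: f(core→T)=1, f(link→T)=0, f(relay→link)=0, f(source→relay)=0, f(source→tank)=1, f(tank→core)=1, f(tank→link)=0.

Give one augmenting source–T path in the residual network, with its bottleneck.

source→relay→link→T, bottleneck 1

Residual along source→relay→link→T: source→relay: 1, relay→link: 1, link→T: 1.
Bottleneck = min = 1.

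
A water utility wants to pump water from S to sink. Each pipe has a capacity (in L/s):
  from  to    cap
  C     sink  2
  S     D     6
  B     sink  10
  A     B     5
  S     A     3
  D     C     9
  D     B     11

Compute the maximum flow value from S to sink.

9

Augment S->D->C->sink: bottleneck 2. Total 2.
Augment S->D->B->sink: bottleneck 4. Total 6.
Augment S->A->B->sink: bottleneck 3. Total 9.
No augmenting path remains in the residual graph.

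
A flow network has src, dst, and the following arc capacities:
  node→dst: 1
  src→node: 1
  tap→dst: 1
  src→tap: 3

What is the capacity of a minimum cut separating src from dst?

2

Max flow = 2 (via 2 augmenting paths).
In the residual at optimum, the set reachable from src is {src, tap}.
Cut edges: src→node (cap 1), tap→dst (cap 1). Sum = 2.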